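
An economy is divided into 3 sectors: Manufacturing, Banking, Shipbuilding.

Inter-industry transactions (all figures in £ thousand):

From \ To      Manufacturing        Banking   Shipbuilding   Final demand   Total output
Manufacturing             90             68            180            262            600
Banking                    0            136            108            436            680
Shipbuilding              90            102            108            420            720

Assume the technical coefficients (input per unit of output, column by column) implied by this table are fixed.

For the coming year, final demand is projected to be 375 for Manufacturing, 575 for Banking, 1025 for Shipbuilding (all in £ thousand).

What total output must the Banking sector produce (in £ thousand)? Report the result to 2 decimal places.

x_B = 1012.11

Technical coefficients a_ij = z_ij / X_j:
  a_MM = 90/600 = 0.15, a_BM = 0/600 = 0.00, a_SM = 90/600 = 0.15
  a_MB = 68/680 = 0.10, a_BB = 136/680 = 0.20, a_SB = 102/680 = 0.15
  a_MS = 180/720 = 0.25, a_BS = 108/720 = 0.15, a_SS = 108/720 = 0.15
I − A =
  [   0.85    -0.10    -0.25]
  [   0.00     0.80    -0.15]
  [  -0.15    -0.15     0.85]
Cofactors of I−A, C_ij = (−1)^(i+j)·(minor ij) (rows/columns in the sector order above):
  C_11 = (0.80)(0.85) − (-0.15)(-0.15) = 0.6575
  C_12 = −[(0.00)(0.85) − (-0.15)(-0.15)] = 0.0225
  C_13 = (0.00)(-0.15) − (0.80)(-0.15) = 0.1200
  C_21 = −[(-0.10)(0.85) − (-0.25)(-0.15)] = 0.1225
  C_22 = (0.85)(0.85) − (-0.25)(-0.15) = 0.6850
  C_23 = −[(0.85)(-0.15) − (-0.10)(-0.15)] = 0.1425
  C_31 = (-0.10)(-0.15) − (-0.25)(0.80) = 0.2150
  C_32 = −[(0.85)(-0.15) − (-0.25)(0.00)] = 0.1275
  C_33 = (0.85)(0.80) − (-0.10)(0.00) = 0.6800
det(I−A) = Σ_j (I−A)_1j·C_1j = (0.85)(0.6575) + (-0.10)(0.0225) + (-0.25)(0.1200) = 0.526625
adj(I−A) = Cᵀ =
  [ 0.6575   0.1225   0.2150]
  [ 0.0225   0.6850   0.1275]
  [ 0.1200   0.1425   0.6800]
(I − A)⁻¹ = adj(I−A) / det(I−A) ≈
  [   1.2485     0.2326     0.4083]
  [   0.0427     1.3007     0.2421]
  [   0.2279     0.2706     1.2912]
x = (I − A)⁻¹ d = adj(I−A)·d / det(I−A), with det(I−A) = 0.526625:
  x_M = (0.6575·375 + 0.1225·575 + 0.2150·1025) / 0.526625 = 537.375 / 0.526625 ≈ 1020.41
  x_B = (0.0225·375 + 0.6850·575 + 0.1275·1025) / 0.526625 = 533.00 / 0.526625 ≈ 1012.11
  x_S = (0.1200·375 + 0.1425·575 + 0.6800·1025) / 0.526625 = 823.9375 / 0.526625 ≈ 1564.56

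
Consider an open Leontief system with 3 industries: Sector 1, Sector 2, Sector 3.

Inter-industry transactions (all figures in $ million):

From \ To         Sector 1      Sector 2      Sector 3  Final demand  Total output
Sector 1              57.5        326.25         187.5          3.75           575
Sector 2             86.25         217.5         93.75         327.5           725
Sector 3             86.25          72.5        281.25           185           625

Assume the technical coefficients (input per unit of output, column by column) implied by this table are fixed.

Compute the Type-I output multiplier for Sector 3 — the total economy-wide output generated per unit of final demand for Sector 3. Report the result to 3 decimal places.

m_3 = 4.084

Technical coefficients a_ij = z_ij / X_j:
  a_11 = 57.5/575 = 0.10, a_21 = 86.25/575 = 0.15, a_31 = 86.25/575 = 0.15
  a_12 = 326.25/725 = 0.45, a_22 = 217.5/725 = 0.30, a_32 = 72.5/725 = 0.10
  a_13 = 187.5/625 = 0.30, a_23 = 93.75/625 = 0.15, a_33 = 281.25/625 = 0.45
I − A =
  [   0.90    -0.45    -0.30]
  [  -0.15     0.70    -0.15]
  [  -0.15    -0.10     0.55]
Cofactors of I−A, C_ij = (−1)^(i+j)·(minor ij) (rows/columns in the sector order above):
  C_11 = (0.70)(0.55) − (-0.15)(-0.10) = 0.3700
  C_12 = −[(-0.15)(0.55) − (-0.15)(-0.15)] = 0.1050
  C_13 = (-0.15)(-0.10) − (0.70)(-0.15) = 0.1200
  C_21 = −[(-0.45)(0.55) − (-0.30)(-0.10)] = 0.2775
  C_22 = (0.90)(0.55) − (-0.30)(-0.15) = 0.4500
  C_23 = −[(0.90)(-0.10) − (-0.45)(-0.15)] = 0.1575
  C_31 = (-0.45)(-0.15) − (-0.30)(0.70) = 0.2775
  C_32 = −[(0.90)(-0.15) − (-0.30)(-0.15)] = 0.1800
  C_33 = (0.90)(0.70) − (-0.45)(-0.15) = 0.5625
det(I−A) = Σ_j (I−A)_1j·C_1j = (0.90)(0.3700) + (-0.45)(0.1050) + (-0.30)(0.1200) = 0.24975
adj(I−A) = Cᵀ =
  [ 0.3700   0.2775   0.2775]
  [ 0.1050   0.4500   0.1800]
  [ 0.1200   0.1575   0.5625]
(I − A)⁻¹ = adj(I−A) / det(I−A) ≈
  [   1.4815     1.1111     1.1111]
  [   0.4204     1.8018     0.7207]
  [   0.4805     0.6306     2.2523]
The output multiplier for sector j is the column-j sum of the Leontief inverse (I − A)⁻¹ = adj(I−A) / det(I−A).
Column 3 of adj(I−A): (0.2775, 0.1800, 0.5625); det(I−A) = 0.24975.
m_3 = (0.2775 + 0.1800 + 0.5625) / 0.24975 = 1.02 / 0.24975 ≈ 4.084.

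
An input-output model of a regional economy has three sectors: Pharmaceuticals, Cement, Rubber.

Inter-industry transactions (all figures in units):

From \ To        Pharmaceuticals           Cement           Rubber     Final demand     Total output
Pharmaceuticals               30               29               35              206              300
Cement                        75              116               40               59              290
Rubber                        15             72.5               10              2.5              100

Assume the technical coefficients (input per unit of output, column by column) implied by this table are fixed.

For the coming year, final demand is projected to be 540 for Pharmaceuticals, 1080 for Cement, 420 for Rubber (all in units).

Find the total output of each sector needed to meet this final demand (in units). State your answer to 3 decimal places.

x_1 = 1575.525, x_2 = 3468.190, x_3 = 1517.582

Technical coefficients a_ij = z_ij / X_j:
  a_11 = 30/300 = 0.10, a_21 = 75/300 = 0.25, a_31 = 15/300 = 0.05
  a_12 = 29/290 = 0.10, a_22 = 116/290 = 0.40, a_32 = 72.5/290 = 0.25
  a_13 = 35/100 = 0.35, a_23 = 40/100 = 0.40, a_33 = 10/100 = 0.10
I − A =
  [   0.90    -0.10    -0.35]
  [  -0.25     0.60    -0.40]
  [  -0.05    -0.25     0.90]
Cofactors of I−A, C_ij = (−1)^(i+j)·(minor ij) (rows/columns in the sector order above):
  C_11 = (0.60)(0.90) − (-0.40)(-0.25) = 0.4400
  C_12 = −[(-0.25)(0.90) − (-0.40)(-0.05)] = 0.2450
  C_13 = (-0.25)(-0.25) − (0.60)(-0.05) = 0.0925
  C_21 = −[(-0.10)(0.90) − (-0.35)(-0.25)] = 0.1775
  C_22 = (0.90)(0.90) − (-0.35)(-0.05) = 0.7925
  C_23 = −[(0.90)(-0.25) − (-0.10)(-0.05)] = 0.2300
  C_31 = (-0.10)(-0.40) − (-0.35)(0.60) = 0.2500
  C_32 = −[(0.90)(-0.40) − (-0.35)(-0.25)] = 0.4475
  C_33 = (0.90)(0.60) − (-0.10)(-0.25) = 0.5150
det(I−A) = Σ_j (I−A)_1j·C_1j = (0.90)(0.4400) + (-0.10)(0.2450) + (-0.35)(0.0925) = 0.339125
adj(I−A) = Cᵀ =
  [ 0.4400   0.1775   0.2500]
  [ 0.2450   0.7925   0.4475]
  [ 0.0925   0.2300   0.5150]
(I − A)⁻¹ = adj(I−A) / det(I−A) ≈
  [   1.2975     0.5234     0.7372]
  [   0.7224     2.3369     1.3196]
  [   0.2728     0.6782     1.5186]
x = (I − A)⁻¹ d = adj(I−A)·d / det(I−A), with det(I−A) = 0.339125:
  x_1 = (0.4400·540 + 0.1775·1080 + 0.2500·420) / 0.339125 = 534.30 / 0.339125 ≈ 1575.525
  x_2 = (0.2450·540 + 0.7925·1080 + 0.4475·420) / 0.339125 = 1176.15 / 0.339125 ≈ 3468.190
  x_3 = (0.0925·540 + 0.2300·1080 + 0.5150·420) / 0.339125 = 514.65 / 0.339125 ≈ 1517.582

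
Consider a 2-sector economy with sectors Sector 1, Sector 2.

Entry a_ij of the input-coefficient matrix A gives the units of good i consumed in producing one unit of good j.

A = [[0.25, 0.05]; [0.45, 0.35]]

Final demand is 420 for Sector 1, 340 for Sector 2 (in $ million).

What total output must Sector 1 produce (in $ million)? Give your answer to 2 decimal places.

x_1 = 623.66

I − A =
  [   0.75    -0.05]
  [  -0.45     0.65]
det(I−A) = (0.75)(0.65) − (-0.05)(-0.45) = 0.4650
adj(I−A) = [[0.65, 0.05], [0.45, 0.75]]
(I − A)⁻¹ = adj(I−A) / det(I−A) ≈
  [   1.3978     0.1075]
  [   0.9677     1.6129]
x = (I − A)⁻¹ d = adj(I−A)·d / det(I−A), with det(I−A) = 0.4650:
  x_1 = (0.65·420 + 0.05·340) / 0.4650 = 290.00 / 0.4650 ≈ 623.66
  x_2 = (0.45·420 + 0.75·340) / 0.4650 = 444.00 / 0.4650 ≈ 954.84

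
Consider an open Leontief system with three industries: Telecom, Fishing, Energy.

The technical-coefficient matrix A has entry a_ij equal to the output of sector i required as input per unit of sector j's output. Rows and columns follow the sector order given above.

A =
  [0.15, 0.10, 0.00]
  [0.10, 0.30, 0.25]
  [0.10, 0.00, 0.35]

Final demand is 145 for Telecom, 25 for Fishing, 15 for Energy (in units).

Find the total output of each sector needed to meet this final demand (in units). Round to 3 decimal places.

I − A =
  [   0.85    -0.10     0.00]
  [  -0.10     0.70    -0.25]
  [  -0.10     0.00     0.65]
Cofactors of I−A, C_ij = (−1)^(i+j)·(minor ij) (rows/columns in the sector order above):
  C_11 = (0.70)(0.65) − (-0.25)(0.00) = 0.4550
  C_12 = −[(-0.10)(0.65) − (-0.25)(-0.10)] = 0.0900
  C_13 = (-0.10)(0.00) − (0.70)(-0.10) = 0.0700
  C_21 = −[(-0.10)(0.65) − (0.00)(0.00)] = 0.0650
  C_22 = (0.85)(0.65) − (0.00)(-0.10) = 0.5525
  C_23 = −[(0.85)(0.00) − (-0.10)(-0.10)] = 0.0100
  C_31 = (-0.10)(-0.25) − (0.00)(0.70) = 0.0250
  C_32 = −[(0.85)(-0.25) − (0.00)(-0.10)] = 0.2125
  C_33 = (0.85)(0.70) − (-0.10)(-0.10) = 0.5850
det(I−A) = Σ_j (I−A)_1j·C_1j = (0.85)(0.4550) + (-0.10)(0.0900) + (0.00)(0.0700) = 0.37775
adj(I−A) = Cᵀ =
  [ 0.4550   0.0650   0.0250]
  [ 0.0900   0.5525   0.2125]
  [ 0.0700   0.0100   0.5850]
(I − A)⁻¹ = adj(I−A) / det(I−A) ≈
  [   1.2045     0.1721     0.0662]
  [   0.2383     1.4626     0.5625]
  [   0.1853     0.0265     1.5486]
x = (I − A)⁻¹ d = adj(I−A)·d / det(I−A), with det(I−A) = 0.37775:
  x_T = (0.4550·145 + 0.0650·25 + 0.0250·15) / 0.37775 = 67.975 / 0.37775 ≈ 179.947
  x_F = (0.0900·145 + 0.5525·25 + 0.2125·15) / 0.37775 = 30.05 / 0.37775 ≈ 79.550
  x_E = (0.0700·145 + 0.0100·25 + 0.5850·15) / 0.37775 = 19.175 / 0.37775 ≈ 50.761

x_T = 179.947, x_F = 79.550, x_E = 50.761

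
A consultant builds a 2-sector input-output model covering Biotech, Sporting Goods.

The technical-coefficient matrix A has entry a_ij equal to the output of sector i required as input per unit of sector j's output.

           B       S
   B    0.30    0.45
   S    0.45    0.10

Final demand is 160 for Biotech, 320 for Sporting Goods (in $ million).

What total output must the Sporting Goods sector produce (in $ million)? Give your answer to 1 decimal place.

x_S = 692.4

I − A =
  [   0.70    -0.45]
  [  -0.45     0.90]
det(I−A) = (0.70)(0.90) − (-0.45)(-0.45) = 0.4275
adj(I−A) = [[0.90, 0.45], [0.45, 0.70]]
(I − A)⁻¹ = adj(I−A) / det(I−A) ≈
  [   2.1053     1.0526]
  [   1.0526     1.6374]
x = (I − A)⁻¹ d = adj(I−A)·d / det(I−A), with det(I−A) = 0.4275:
  x_B = (0.90·160 + 0.45·320) / 0.4275 = 288.00 / 0.4275 ≈ 673.7
  x_S = (0.45·160 + 0.70·320) / 0.4275 = 296.00 / 0.4275 ≈ 692.4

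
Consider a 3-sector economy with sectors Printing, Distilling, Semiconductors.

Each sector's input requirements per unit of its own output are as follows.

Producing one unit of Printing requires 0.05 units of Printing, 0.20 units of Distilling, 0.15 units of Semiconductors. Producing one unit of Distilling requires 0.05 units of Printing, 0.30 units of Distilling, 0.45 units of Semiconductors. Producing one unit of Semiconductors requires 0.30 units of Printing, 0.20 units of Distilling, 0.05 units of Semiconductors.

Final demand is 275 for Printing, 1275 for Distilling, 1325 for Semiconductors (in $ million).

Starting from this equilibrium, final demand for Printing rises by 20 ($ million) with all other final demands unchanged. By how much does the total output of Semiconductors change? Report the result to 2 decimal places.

Δx_3 = 8.18

I − A =
  [   0.95    -0.05    -0.30]
  [  -0.20     0.70    -0.20]
  [  -0.15    -0.45     0.95]
Cofactors of I−A, C_ij = (−1)^(i+j)·(minor ij) (rows/columns in the sector order above):
  C_11 = (0.70)(0.95) − (-0.20)(-0.45) = 0.5750
  C_12 = −[(-0.20)(0.95) − (-0.20)(-0.15)] = 0.2200
  C_13 = (-0.20)(-0.45) − (0.70)(-0.15) = 0.1950
  C_21 = −[(-0.05)(0.95) − (-0.30)(-0.45)] = 0.1825
  C_22 = (0.95)(0.95) − (-0.30)(-0.15) = 0.8575
  C_23 = −[(0.95)(-0.45) − (-0.05)(-0.15)] = 0.4350
  C_31 = (-0.05)(-0.20) − (-0.30)(0.70) = 0.2200
  C_32 = −[(0.95)(-0.20) − (-0.30)(-0.20)] = 0.2500
  C_33 = (0.95)(0.70) − (-0.05)(-0.20) = 0.6550
det(I−A) = Σ_j (I−A)_1j·C_1j = (0.95)(0.5750) + (-0.05)(0.2200) + (-0.30)(0.1950) = 0.47675
adj(I−A) = Cᵀ =
  [ 0.5750   0.1825   0.2200]
  [ 0.2200   0.8575   0.2500]
  [ 0.1950   0.4350   0.6550]
(I − A)⁻¹ = adj(I−A) / det(I−A) ≈
  [   1.2061     0.3828     0.4615]
  [   0.4615     1.7986     0.5244]
  [   0.4090     0.9124     1.3739]
Δx = (I − A)⁻¹ Δd with Δd having +20 in the Printing component and 0 elsewhere.
So Δx_3 = L_31 · (+20), where L_31 = adj(I−A)_31 / det(I−A) = 0.1950 / 0.47675.
Δx_3 = 0.1950 × (+20) / 0.47675 = 3.90 / 0.47675 ≈ 8.18.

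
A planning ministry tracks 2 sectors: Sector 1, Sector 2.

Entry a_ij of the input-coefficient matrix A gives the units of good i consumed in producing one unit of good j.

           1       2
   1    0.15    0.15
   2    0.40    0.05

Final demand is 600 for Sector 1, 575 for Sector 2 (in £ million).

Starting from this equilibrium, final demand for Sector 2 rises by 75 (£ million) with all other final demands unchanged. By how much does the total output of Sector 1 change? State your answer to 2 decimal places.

Δx_1 = 15.05

I − A =
  [   0.85    -0.15]
  [  -0.40     0.95]
det(I−A) = (0.85)(0.95) − (-0.15)(-0.40) = 0.7475
adj(I−A) = [[0.95, 0.15], [0.40, 0.85]]
(I − A)⁻¹ = adj(I−A) / det(I−A) ≈
  [   1.2709     0.2007]
  [   0.5351     1.1371]
Δx = (I − A)⁻¹ Δd with Δd having +75 in the Sector 2 component and 0 elsewhere.
So Δx_1 = L_12 · (+75), where L_12 = adj(I−A)_12 / det(I−A) = 0.15 / 0.7475.
Δx_1 = 0.15 × (+75) / 0.7475 = 11.25 / 0.7475 ≈ 15.05.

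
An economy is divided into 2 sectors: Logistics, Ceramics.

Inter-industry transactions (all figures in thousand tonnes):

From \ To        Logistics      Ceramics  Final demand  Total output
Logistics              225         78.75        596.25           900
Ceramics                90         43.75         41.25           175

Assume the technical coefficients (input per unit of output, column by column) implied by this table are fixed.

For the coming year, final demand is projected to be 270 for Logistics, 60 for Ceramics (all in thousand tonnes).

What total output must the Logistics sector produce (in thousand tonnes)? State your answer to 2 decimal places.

x_1 = 443.48

Technical coefficients a_ij = z_ij / X_j:
  a_11 = 225/900 = 0.25, a_21 = 90/900 = 0.10
  a_12 = 78.75/175 = 0.45, a_22 = 43.75/175 = 0.25
I − A =
  [   0.75    -0.45]
  [  -0.10     0.75]
det(I−A) = (0.75)(0.75) − (-0.45)(-0.10) = 0.5175
adj(I−A) = [[0.75, 0.45], [0.10, 0.75]]
(I − A)⁻¹ = adj(I−A) / det(I−A) ≈
  [   1.4493     0.8696]
  [   0.1932     1.4493]
x = (I − A)⁻¹ d = adj(I−A)·d / det(I−A), with det(I−A) = 0.5175:
  x_1 = (0.75·270 + 0.45·60) / 0.5175 = 229.50 / 0.5175 ≈ 443.48
  x_2 = (0.10·270 + 0.75·60) / 0.5175 = 72.00 / 0.5175 ≈ 139.13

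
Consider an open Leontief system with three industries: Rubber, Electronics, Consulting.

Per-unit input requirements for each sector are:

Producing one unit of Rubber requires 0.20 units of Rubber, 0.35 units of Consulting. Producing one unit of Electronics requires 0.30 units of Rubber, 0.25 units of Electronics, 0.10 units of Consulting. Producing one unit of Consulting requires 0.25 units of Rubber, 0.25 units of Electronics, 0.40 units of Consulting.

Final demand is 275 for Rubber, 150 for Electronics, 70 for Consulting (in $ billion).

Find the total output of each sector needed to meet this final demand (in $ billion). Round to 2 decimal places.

x_R = 669.02, x_E = 390.68, x_C = 572.04

I − A =
  [   0.80    -0.30    -0.25]
  [   0.00     0.75    -0.25]
  [  -0.35    -0.10     0.60]
Cofactors of I−A, C_ij = (−1)^(i+j)·(minor ij) (rows/columns in the sector order above):
  C_11 = (0.75)(0.60) − (-0.25)(-0.10) = 0.4250
  C_12 = −[(0.00)(0.60) − (-0.25)(-0.35)] = 0.0875
  C_13 = (0.00)(-0.10) − (0.75)(-0.35) = 0.2625
  C_21 = −[(-0.30)(0.60) − (-0.25)(-0.10)] = 0.2050
  C_22 = (0.80)(0.60) − (-0.25)(-0.35) = 0.3925
  C_23 = −[(0.80)(-0.10) − (-0.30)(-0.35)] = 0.1850
  C_31 = (-0.30)(-0.25) − (-0.25)(0.75) = 0.2625
  C_32 = −[(0.80)(-0.25) − (-0.25)(0.00)] = 0.2000
  C_33 = (0.80)(0.75) − (-0.30)(0.00) = 0.6000
det(I−A) = Σ_j (I−A)_1j·C_1j = (0.80)(0.4250) + (-0.30)(0.0875) + (-0.25)(0.2625) = 0.248125
adj(I−A) = Cᵀ =
  [ 0.4250   0.2050   0.2625]
  [ 0.0875   0.3925   0.2000]
  [ 0.2625   0.1850   0.6000]
(I − A)⁻¹ = adj(I−A) / det(I−A) ≈
  [   1.7128     0.8262     1.0579]
  [   0.3526     1.5819     0.8060]
  [   1.0579     0.7456     2.4181]
x = (I − A)⁻¹ d = adj(I−A)·d / det(I−A), with det(I−A) = 0.248125:
  x_R = (0.4250·275 + 0.2050·150 + 0.2625·70) / 0.248125 = 166.00 / 0.248125 ≈ 669.02
  x_E = (0.0875·275 + 0.3925·150 + 0.2000·70) / 0.248125 = 96.9375 / 0.248125 ≈ 390.68
  x_C = (0.2625·275 + 0.1850·150 + 0.6000·70) / 0.248125 = 141.9375 / 0.248125 ≈ 572.04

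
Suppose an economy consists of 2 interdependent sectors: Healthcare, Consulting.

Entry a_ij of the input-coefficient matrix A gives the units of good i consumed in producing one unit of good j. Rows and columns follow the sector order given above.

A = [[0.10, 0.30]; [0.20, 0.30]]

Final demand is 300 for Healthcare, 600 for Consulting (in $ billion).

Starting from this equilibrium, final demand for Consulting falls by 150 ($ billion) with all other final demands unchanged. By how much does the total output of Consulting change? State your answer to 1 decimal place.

Δx_2 = -236.8

I − A =
  [   0.90    -0.30]
  [  -0.20     0.70]
det(I−A) = (0.90)(0.70) − (-0.30)(-0.20) = 0.5700
adj(I−A) = [[0.70, 0.30], [0.20, 0.90]]
(I − A)⁻¹ = adj(I−A) / det(I−A) ≈
  [   1.2281     0.5263]
  [   0.3509     1.5789]
Δx = (I − A)⁻¹ Δd with Δd having -150 in the Consulting component and 0 elsewhere.
So Δx_2 = L_22 · (-150), where L_22 = adj(I−A)_22 / det(I−A) = 0.90 / 0.5700.
Δx_2 = 0.90 × (-150) / 0.5700 = -135.00 / 0.5700 ≈ -236.8.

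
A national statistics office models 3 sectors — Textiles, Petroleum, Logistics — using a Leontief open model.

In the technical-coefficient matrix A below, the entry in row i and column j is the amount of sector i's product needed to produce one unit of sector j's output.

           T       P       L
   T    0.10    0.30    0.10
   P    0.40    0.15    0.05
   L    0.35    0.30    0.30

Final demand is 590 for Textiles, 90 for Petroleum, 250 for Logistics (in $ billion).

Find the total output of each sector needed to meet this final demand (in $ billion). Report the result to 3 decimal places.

x_T = 994.373, x_P = 640.217, x_L = 1128.708

I − A =
  [   0.90    -0.30    -0.10]
  [  -0.40     0.85    -0.05]
  [  -0.35    -0.30     0.70]
Cofactors of I−A, C_ij = (−1)^(i+j)·(minor ij) (rows/columns in the sector order above):
  C_11 = (0.85)(0.70) − (-0.05)(-0.30) = 0.5800
  C_12 = −[(-0.40)(0.70) − (-0.05)(-0.35)] = 0.2975
  C_13 = (-0.40)(-0.30) − (0.85)(-0.35) = 0.4175
  C_21 = −[(-0.30)(0.70) − (-0.10)(-0.30)] = 0.2400
  C_22 = (0.90)(0.70) − (-0.10)(-0.35) = 0.5950
  C_23 = −[(0.90)(-0.30) − (-0.30)(-0.35)] = 0.3750
  C_31 = (-0.30)(-0.05) − (-0.10)(0.85) = 0.1000
  C_32 = −[(0.90)(-0.05) − (-0.10)(-0.40)] = 0.0850
  C_33 = (0.90)(0.85) − (-0.30)(-0.40) = 0.6450
det(I−A) = Σ_j (I−A)_1j·C_1j = (0.90)(0.5800) + (-0.30)(0.2975) + (-0.10)(0.4175) = 0.3910
adj(I−A) = Cᵀ =
  [ 0.5800   0.2400   0.1000]
  [ 0.2975   0.5950   0.0850]
  [ 0.4175   0.3750   0.6450]
(I − A)⁻¹ = adj(I−A) / det(I−A) ≈
  [   1.4834     0.6138     0.2558]
  [   0.7609     1.5217     0.2174]
  [   1.0678     0.9591     1.6496]
x = (I − A)⁻¹ d = adj(I−A)·d / det(I−A), with det(I−A) = 0.3910:
  x_T = (0.5800·590 + 0.2400·90 + 0.1000·250) / 0.3910 = 388.80 / 0.3910 ≈ 994.373
  x_P = (0.2975·590 + 0.5950·90 + 0.0850·250) / 0.3910 = 250.325 / 0.3910 ≈ 640.217
  x_L = (0.4175·590 + 0.3750·90 + 0.6450·250) / 0.3910 = 441.325 / 0.3910 ≈ 1128.708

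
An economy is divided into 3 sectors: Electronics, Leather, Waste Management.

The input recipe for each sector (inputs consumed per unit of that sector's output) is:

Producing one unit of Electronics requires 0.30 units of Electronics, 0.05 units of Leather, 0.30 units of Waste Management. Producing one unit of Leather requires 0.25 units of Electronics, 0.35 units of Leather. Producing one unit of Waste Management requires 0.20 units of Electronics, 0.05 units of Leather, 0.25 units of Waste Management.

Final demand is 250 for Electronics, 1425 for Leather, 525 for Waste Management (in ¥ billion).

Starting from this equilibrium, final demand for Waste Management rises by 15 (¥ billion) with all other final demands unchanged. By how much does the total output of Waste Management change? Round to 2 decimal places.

I − A =
  [   0.70    -0.25    -0.20]
  [  -0.05     0.65    -0.05]
  [  -0.30     0.00     0.75]
Cofactors of I−A, C_ij = (−1)^(i+j)·(minor ij) (rows/columns in the sector order above):
  C_11 = (0.65)(0.75) − (-0.05)(0.00) = 0.4875
  C_12 = −[(-0.05)(0.75) − (-0.05)(-0.30)] = 0.0525
  C_13 = (-0.05)(0.00) − (0.65)(-0.30) = 0.1950
  C_21 = −[(-0.25)(0.75) − (-0.20)(0.00)] = 0.1875
  C_22 = (0.70)(0.75) − (-0.20)(-0.30) = 0.4650
  C_23 = −[(0.70)(0.00) − (-0.25)(-0.30)] = 0.0750
  C_31 = (-0.25)(-0.05) − (-0.20)(0.65) = 0.1425
  C_32 = −[(0.70)(-0.05) − (-0.20)(-0.05)] = 0.0450
  C_33 = (0.70)(0.65) − (-0.25)(-0.05) = 0.4425
det(I−A) = Σ_j (I−A)_1j·C_1j = (0.70)(0.4875) + (-0.25)(0.0525) + (-0.20)(0.1950) = 0.289125
adj(I−A) = Cᵀ =
  [ 0.4875   0.1875   0.1425]
  [ 0.0525   0.4650   0.0450]
  [ 0.1950   0.0750   0.4425]
(I − A)⁻¹ = adj(I−A) / det(I−A) ≈
  [   1.6861     0.6485     0.4929]
  [   0.1816     1.6083     0.1556]
  [   0.6744     0.2594     1.5305]
Δx = (I − A)⁻¹ Δd with Δd having +15 in the Waste Management component and 0 elsewhere.
So Δx_W = L_WW · (+15), where L_WW = adj(I−A)_WW / det(I−A) = 0.4425 / 0.289125.
Δx_W = 0.4425 × (+15) / 0.289125 = 6.6375 / 0.289125 ≈ 22.96.

Δx_W = 22.96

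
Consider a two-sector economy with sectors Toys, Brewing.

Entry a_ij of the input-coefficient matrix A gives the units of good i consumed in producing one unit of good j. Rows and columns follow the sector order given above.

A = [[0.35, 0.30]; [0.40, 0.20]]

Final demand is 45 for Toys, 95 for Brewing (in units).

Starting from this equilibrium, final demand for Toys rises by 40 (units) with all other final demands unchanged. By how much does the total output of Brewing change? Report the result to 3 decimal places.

I − A =
  [   0.65    -0.30]
  [  -0.40     0.80]
det(I−A) = (0.65)(0.80) − (-0.30)(-0.40) = 0.4000
adj(I−A) = [[0.80, 0.30], [0.40, 0.65]]
(I − A)⁻¹ = adj(I−A) / det(I−A) ≈
  [   2.0000     0.7500]
  [   1.0000     1.6250]
Δx = (I − A)⁻¹ Δd with Δd having +40 in the Toys component and 0 elsewhere.
So Δx_B = L_BT · (+40), where L_BT = adj(I−A)_BT / det(I−A) = 0.40 / 0.4000.
Δx_B = 0.40 × (+40) / 0.4000 = 16.00 / 0.4000 = 40.000.

Δx_B = 40.000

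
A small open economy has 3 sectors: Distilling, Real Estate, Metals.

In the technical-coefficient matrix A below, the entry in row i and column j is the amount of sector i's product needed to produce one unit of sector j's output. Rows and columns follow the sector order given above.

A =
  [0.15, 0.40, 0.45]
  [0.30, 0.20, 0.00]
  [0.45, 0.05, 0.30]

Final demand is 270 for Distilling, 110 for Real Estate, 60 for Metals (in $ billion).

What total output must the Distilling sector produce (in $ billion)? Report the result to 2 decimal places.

x_D = 923.07

I − A =
  [   0.85    -0.40    -0.45]
  [  -0.30     0.80     0.00]
  [  -0.45    -0.05     0.70]
Cofactors of I−A, C_ij = (−1)^(i+j)·(minor ij) (rows/columns in the sector order above):
  C_11 = (0.80)(0.70) − (0.00)(-0.05) = 0.5600
  C_12 = −[(-0.30)(0.70) − (0.00)(-0.45)] = 0.2100
  C_13 = (-0.30)(-0.05) − (0.80)(-0.45) = 0.3750
  C_21 = −[(-0.40)(0.70) − (-0.45)(-0.05)] = 0.3025
  C_22 = (0.85)(0.70) − (-0.45)(-0.45) = 0.3925
  C_23 = −[(0.85)(-0.05) − (-0.40)(-0.45)] = 0.2225
  C_31 = (-0.40)(0.00) − (-0.45)(0.80) = 0.3600
  C_32 = −[(0.85)(0.00) − (-0.45)(-0.30)] = 0.1350
  C_33 = (0.85)(0.80) − (-0.40)(-0.30) = 0.5600
det(I−A) = Σ_j (I−A)_1j·C_1j = (0.85)(0.5600) + (-0.40)(0.2100) + (-0.45)(0.3750) = 0.22325
adj(I−A) = Cᵀ =
  [ 0.5600   0.3025   0.3600]
  [ 0.2100   0.3925   0.1350]
  [ 0.3750   0.2225   0.5600]
(I − A)⁻¹ = adj(I−A) / det(I−A) ≈
  [   2.5084     1.3550     1.6125]
  [   0.9406     1.7581     0.6047]
  [   1.6797     0.9966     2.5084]
x = (I − A)⁻¹ d = adj(I−A)·d / det(I−A), with det(I−A) = 0.22325:
  x_D = (0.5600·270 + 0.3025·110 + 0.3600·60) / 0.22325 = 206.075 / 0.22325 ≈ 923.07
  x_R = (0.2100·270 + 0.3925·110 + 0.1350·60) / 0.22325 = 107.975 / 0.22325 ≈ 483.65
  x_M = (0.3750·270 + 0.2225·110 + 0.5600·60) / 0.22325 = 159.325 / 0.22325 ≈ 713.66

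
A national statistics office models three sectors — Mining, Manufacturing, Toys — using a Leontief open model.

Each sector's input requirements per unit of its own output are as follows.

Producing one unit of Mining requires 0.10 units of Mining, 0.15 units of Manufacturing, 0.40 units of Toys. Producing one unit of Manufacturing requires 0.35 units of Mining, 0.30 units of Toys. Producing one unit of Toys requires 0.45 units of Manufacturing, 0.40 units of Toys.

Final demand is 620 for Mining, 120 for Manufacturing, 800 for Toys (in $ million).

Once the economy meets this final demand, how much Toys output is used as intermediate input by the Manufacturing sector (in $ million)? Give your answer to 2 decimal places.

z_32 = 515.00

I − A =
  [   0.90    -0.35     0.00]
  [  -0.15     1.00    -0.45]
  [  -0.40    -0.30     0.60]
Cofactors of I−A, C_ij = (−1)^(i+j)·(minor ij) (rows/columns in the sector order above):
  C_11 = (1.00)(0.60) − (-0.45)(-0.30) = 0.4650
  C_12 = −[(-0.15)(0.60) − (-0.45)(-0.40)] = 0.2700
  C_13 = (-0.15)(-0.30) − (1.00)(-0.40) = 0.4450
  C_21 = −[(-0.35)(0.60) − (0.00)(-0.30)] = 0.2100
  C_22 = (0.90)(0.60) − (0.00)(-0.40) = 0.5400
  C_23 = −[(0.90)(-0.30) − (-0.35)(-0.40)] = 0.4100
  C_31 = (-0.35)(-0.45) − (0.00)(1.00) = 0.1575
  C_32 = −[(0.90)(-0.45) − (0.00)(-0.15)] = 0.4050
  C_33 = (0.90)(1.00) − (-0.35)(-0.15) = 0.8475
det(I−A) = Σ_j (I−A)_1j·C_1j = (0.90)(0.4650) + (-0.35)(0.2700) + (0.00)(0.4450) = 0.3240
adj(I−A) = Cᵀ =
  [ 0.4650   0.2100   0.1575]
  [ 0.2700   0.5400   0.4050]
  [ 0.4450   0.4100   0.8475]
(I − A)⁻¹ = adj(I−A) / det(I−A) ≈
  [   1.4352     0.6481     0.4861]
  [   0.8333     1.6667     1.2500]
  [   1.3735     1.2654     2.6157]
First solve x = (I − A)⁻¹ d = adj(I−A)·d / det(I−A); in particular x_2 = (0.2700·620 + 0.5400·120 + 0.4050·800) / 0.3240 = 556.20 / 0.3240 ≈ 1716.6667.
Intermediate flow from 3 to 2: z_32 = a_32 · x_2 = 0.30 × 556.20 / 0.3240 = 166.86 / 0.3240 = 515.00.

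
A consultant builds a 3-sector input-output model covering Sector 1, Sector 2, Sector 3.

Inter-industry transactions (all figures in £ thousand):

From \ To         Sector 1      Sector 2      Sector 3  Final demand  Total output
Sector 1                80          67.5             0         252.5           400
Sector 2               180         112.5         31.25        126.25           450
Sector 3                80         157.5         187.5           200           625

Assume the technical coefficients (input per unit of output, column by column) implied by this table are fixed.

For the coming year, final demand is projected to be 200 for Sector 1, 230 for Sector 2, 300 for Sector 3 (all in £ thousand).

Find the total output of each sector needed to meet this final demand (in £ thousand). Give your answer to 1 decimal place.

Technical coefficients a_ij = z_ij / X_j:
  a_11 = 80/400 = 0.20, a_21 = 180/400 = 0.45, a_31 = 80/400 = 0.20
  a_12 = 67.5/450 = 0.15, a_22 = 112.5/450 = 0.25, a_32 = 157.5/450 = 0.35
  a_13 = 0/625 = 0.00, a_23 = 31.25/625 = 0.05, a_33 = 187.5/625 = 0.30
I − A =
  [   0.80    -0.15     0.00]
  [  -0.45     0.75    -0.05]
  [  -0.20    -0.35     0.70]
Cofactors of I−A, C_ij = (−1)^(i+j)·(minor ij) (rows/columns in the sector order above):
  C_11 = (0.75)(0.70) − (-0.05)(-0.35) = 0.5075
  C_12 = −[(-0.45)(0.70) − (-0.05)(-0.20)] = 0.3250
  C_13 = (-0.45)(-0.35) − (0.75)(-0.20) = 0.3075
  C_21 = −[(-0.15)(0.70) − (0.00)(-0.35)] = 0.1050
  C_22 = (0.80)(0.70) − (0.00)(-0.20) = 0.5600
  C_23 = −[(0.80)(-0.35) − (-0.15)(-0.20)] = 0.3100
  C_31 = (-0.15)(-0.05) − (0.00)(0.75) = 0.0075
  C_32 = −[(0.80)(-0.05) − (0.00)(-0.45)] = 0.0400
  C_33 = (0.80)(0.75) − (-0.15)(-0.45) = 0.5325
det(I−A) = Σ_j (I−A)_1j·C_1j = (0.80)(0.5075) + (-0.15)(0.3250) + (0.00)(0.3075) = 0.35725
adj(I−A) = Cᵀ =
  [ 0.5075   0.1050   0.0075]
  [ 0.3250   0.5600   0.0400]
  [ 0.3075   0.3100   0.5325]
(I − A)⁻¹ = adj(I−A) / det(I−A) ≈
  [   1.4206     0.2939     0.0210]
  [   0.9097     1.5675     0.1120]
  [   0.8607     0.8677     1.4906]
x = (I − A)⁻¹ d = adj(I−A)·d / det(I−A), with det(I−A) = 0.35725:
  x_1 = (0.5075·200 + 0.1050·230 + 0.0075·300) / 0.35725 = 127.90 / 0.35725 ≈ 358.0
  x_2 = (0.3250·200 + 0.5600·230 + 0.0400·300) / 0.35725 = 205.80 / 0.35725 ≈ 576.1
  x_3 = (0.3075·200 + 0.3100·230 + 0.5325·300) / 0.35725 = 292.55 / 0.35725 ≈ 818.9

x_1 = 358.0, x_2 = 576.1, x_3 = 818.9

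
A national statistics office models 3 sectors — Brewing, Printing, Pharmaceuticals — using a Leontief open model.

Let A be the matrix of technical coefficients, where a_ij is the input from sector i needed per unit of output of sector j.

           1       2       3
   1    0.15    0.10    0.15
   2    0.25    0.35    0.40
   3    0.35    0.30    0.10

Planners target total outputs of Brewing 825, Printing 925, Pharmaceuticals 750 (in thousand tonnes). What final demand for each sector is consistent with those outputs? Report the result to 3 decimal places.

d_1 = 496.250, d_2 = 95.000, d_3 = 108.750

I − A =
  [   0.85    -0.10    -0.15]
  [  -0.25     0.65    -0.40]
  [  -0.35    -0.30     0.90]
d = (I − A) x:
  d_1 = (+0.85)·825 + (-0.10)·925 + (-0.15)·750 = 496.250
  d_2 = (-0.25)·825 + (+0.65)·925 + (-0.40)·750 = 95.000
  d_3 = (-0.35)·825 + (-0.30)·925 + (+0.90)·750 = 108.750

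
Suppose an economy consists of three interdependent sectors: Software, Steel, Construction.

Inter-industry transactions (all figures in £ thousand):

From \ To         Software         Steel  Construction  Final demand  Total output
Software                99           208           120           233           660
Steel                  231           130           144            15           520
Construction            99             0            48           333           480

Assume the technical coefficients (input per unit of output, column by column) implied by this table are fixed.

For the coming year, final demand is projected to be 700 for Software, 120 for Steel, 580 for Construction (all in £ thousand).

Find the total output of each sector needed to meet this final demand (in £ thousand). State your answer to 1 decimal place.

Technical coefficients a_ij = z_ij / X_j:
  a_11 = 99/660 = 0.15, a_21 = 231/660 = 0.35, a_31 = 99/660 = 0.15
  a_12 = 208/520 = 0.40, a_22 = 130/520 = 0.25, a_32 = 0/520 = 0.00
  a_13 = 120/480 = 0.25, a_23 = 144/480 = 0.30, a_33 = 48/480 = 0.10
I − A =
  [   0.85    -0.40    -0.25]
  [  -0.35     0.75    -0.30]
  [  -0.15     0.00     0.90]
Cofactors of I−A, C_ij = (−1)^(i+j)·(minor ij) (rows/columns in the sector order above):
  C_11 = (0.75)(0.90) − (-0.30)(0.00) = 0.6750
  C_12 = −[(-0.35)(0.90) − (-0.30)(-0.15)] = 0.3600
  C_13 = (-0.35)(0.00) − (0.75)(-0.15) = 0.1125
  C_21 = −[(-0.40)(0.90) − (-0.25)(0.00)] = 0.3600
  C_22 = (0.85)(0.90) − (-0.25)(-0.15) = 0.7275
  C_23 = −[(0.85)(0.00) − (-0.40)(-0.15)] = 0.0600
  C_31 = (-0.40)(-0.30) − (-0.25)(0.75) = 0.3075
  C_32 = −[(0.85)(-0.30) − (-0.25)(-0.35)] = 0.3425
  C_33 = (0.85)(0.75) − (-0.40)(-0.35) = 0.4975
det(I−A) = Σ_j (I−A)_1j·C_1j = (0.85)(0.6750) + (-0.40)(0.3600) + (-0.25)(0.1125) = 0.401625
adj(I−A) = Cᵀ =
  [ 0.6750   0.3600   0.3075]
  [ 0.3600   0.7275   0.3425]
  [ 0.1125   0.0600   0.4975]
(I − A)⁻¹ = adj(I−A) / det(I−A) ≈
  [   1.6807     0.8964     0.7656]
  [   0.8964     1.8114     0.8528]
  [   0.2801     0.1494     1.2387]
x = (I − A)⁻¹ d = adj(I−A)·d / det(I−A), with det(I−A) = 0.401625:
  x_1 = (0.6750·700 + 0.3600·120 + 0.3075·580) / 0.401625 = 694.05 / 0.401625 ≈ 1728.1
  x_2 = (0.3600·700 + 0.7275·120 + 0.3425·580) / 0.401625 = 537.95 / 0.401625 ≈ 1339.4
  x_3 = (0.1125·700 + 0.0600·120 + 0.4975·580) / 0.401625 = 374.50 / 0.401625 ≈ 932.5

x_1 = 1728.1, x_2 = 1339.4, x_3 = 932.5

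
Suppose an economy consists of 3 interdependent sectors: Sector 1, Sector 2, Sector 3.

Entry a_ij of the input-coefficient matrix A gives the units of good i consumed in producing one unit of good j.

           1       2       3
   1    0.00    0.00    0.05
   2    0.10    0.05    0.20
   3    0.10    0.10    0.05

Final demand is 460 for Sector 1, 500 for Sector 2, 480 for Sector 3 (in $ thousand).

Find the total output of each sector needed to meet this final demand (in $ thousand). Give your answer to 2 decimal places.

x_1 = 491.59, x_2 = 711.09, x_3 = 631.86

I − A =
  [   1.00     0.00    -0.05]
  [  -0.10     0.95    -0.20]
  [  -0.10    -0.10     0.95]
Cofactors of I−A, C_ij = (−1)^(i+j)·(minor ij) (rows/columns in the sector order above):
  C_11 = (0.95)(0.95) − (-0.20)(-0.10) = 0.8825
  C_12 = −[(-0.10)(0.95) − (-0.20)(-0.10)] = 0.1150
  C_13 = (-0.10)(-0.10) − (0.95)(-0.10) = 0.1050
  C_21 = −[(0.00)(0.95) − (-0.05)(-0.10)] = 0.0050
  C_22 = (1.00)(0.95) − (-0.05)(-0.10) = 0.9450
  C_23 = −[(1.00)(-0.10) − (0.00)(-0.10)] = 0.1000
  C_31 = (0.00)(-0.20) − (-0.05)(0.95) = 0.0475
  C_32 = −[(1.00)(-0.20) − (-0.05)(-0.10)] = 0.2050
  C_33 = (1.00)(0.95) − (0.00)(-0.10) = 0.9500
det(I−A) = Σ_j (I−A)_1j·C_1j = (1.00)(0.8825) + (0.00)(0.1150) + (-0.05)(0.1050) = 0.87725
adj(I−A) = Cᵀ =
  [ 0.8825   0.0050   0.0475]
  [ 0.1150   0.9450   0.2050]
  [ 0.1050   0.1000   0.9500]
(I − A)⁻¹ = adj(I−A) / det(I−A) ≈
  [   1.0060     0.0057     0.0541]
  [   0.1311     1.0772     0.2337]
  [   0.1197     0.1140     1.0829]
x = (I − A)⁻¹ d = adj(I−A)·d / det(I−A), with det(I−A) = 0.87725:
  x_1 = (0.8825·460 + 0.0050·500 + 0.0475·480) / 0.87725 = 431.25 / 0.87725 ≈ 491.59
  x_2 = (0.1150·460 + 0.9450·500 + 0.2050·480) / 0.87725 = 623.80 / 0.87725 ≈ 711.09
  x_3 = (0.1050·460 + 0.1000·500 + 0.9500·480) / 0.87725 = 554.30 / 0.87725 ≈ 631.86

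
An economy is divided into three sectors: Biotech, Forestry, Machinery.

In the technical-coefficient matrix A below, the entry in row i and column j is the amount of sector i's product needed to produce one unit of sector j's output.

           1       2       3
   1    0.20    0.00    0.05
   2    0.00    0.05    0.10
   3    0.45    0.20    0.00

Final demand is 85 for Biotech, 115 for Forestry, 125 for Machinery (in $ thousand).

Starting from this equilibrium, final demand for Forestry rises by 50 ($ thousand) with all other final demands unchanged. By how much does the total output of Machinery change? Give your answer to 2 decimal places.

I − A =
  [   0.80     0.00    -0.05]
  [   0.00     0.95    -0.10]
  [  -0.45    -0.20     1.00]
Cofactors of I−A, C_ij = (−1)^(i+j)·(minor ij) (rows/columns in the sector order above):
  C_11 = (0.95)(1.00) − (-0.10)(-0.20) = 0.9300
  C_12 = −[(0.00)(1.00) − (-0.10)(-0.45)] = 0.0450
  C_13 = (0.00)(-0.20) − (0.95)(-0.45) = 0.4275
  C_21 = −[(0.00)(1.00) − (-0.05)(-0.20)] = 0.0100
  C_22 = (0.80)(1.00) − (-0.05)(-0.45) = 0.7775
  C_23 = −[(0.80)(-0.20) − (0.00)(-0.45)] = 0.1600
  C_31 = (0.00)(-0.10) − (-0.05)(0.95) = 0.0475
  C_32 = −[(0.80)(-0.10) − (-0.05)(0.00)] = 0.0800
  C_33 = (0.80)(0.95) − (0.00)(0.00) = 0.7600
det(I−A) = Σ_j (I−A)_1j·C_1j = (0.80)(0.9300) + (0.00)(0.0450) + (-0.05)(0.4275) = 0.722625
adj(I−A) = Cᵀ =
  [ 0.9300   0.0100   0.0475]
  [ 0.0450   0.7775   0.0800]
  [ 0.4275   0.1600   0.7600]
(I − A)⁻¹ = adj(I−A) / det(I−A) ≈
  [   1.2870     0.0138     0.0657]
  [   0.0623     1.0759     0.1107]
  [   0.5916     0.2214     1.0517]
Δx = (I − A)⁻¹ Δd with Δd having +50 in the Forestry component and 0 elsewhere.
So Δx_3 = L_32 · (+50), where L_32 = adj(I−A)_32 / det(I−A) = 0.1600 / 0.722625.
Δx_3 = 0.1600 × (+50) / 0.722625 = 8.00 / 0.722625 ≈ 11.07.

Δx_3 = 11.07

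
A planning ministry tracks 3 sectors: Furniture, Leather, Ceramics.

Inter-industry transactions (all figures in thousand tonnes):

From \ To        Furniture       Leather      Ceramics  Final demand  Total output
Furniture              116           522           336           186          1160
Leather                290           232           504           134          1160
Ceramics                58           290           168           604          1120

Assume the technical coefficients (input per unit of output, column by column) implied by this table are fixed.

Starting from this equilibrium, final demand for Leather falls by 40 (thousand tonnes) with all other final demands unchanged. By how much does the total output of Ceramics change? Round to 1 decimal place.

Technical coefficients a_ij = z_ij / X_j:
  a_FF = 116/1160 = 0.10, a_LF = 290/1160 = 0.25, a_CF = 58/1160 = 0.05
  a_FL = 522/1160 = 0.45, a_LL = 232/1160 = 0.20, a_CL = 290/1160 = 0.25
  a_FC = 336/1120 = 0.30, a_LC = 504/1120 = 0.45, a_CC = 168/1120 = 0.15
I − A =
  [   0.90    -0.45    -0.30]
  [  -0.25     0.80    -0.45]
  [  -0.05    -0.25     0.85]
Cofactors of I−A, C_ij = (−1)^(i+j)·(minor ij) (rows/columns in the sector order above):
  C_11 = (0.80)(0.85) − (-0.45)(-0.25) = 0.5675
  C_12 = −[(-0.25)(0.85) − (-0.45)(-0.05)] = 0.2350
  C_13 = (-0.25)(-0.25) − (0.80)(-0.05) = 0.1025
  C_21 = −[(-0.45)(0.85) − (-0.30)(-0.25)] = 0.4575
  C_22 = (0.90)(0.85) − (-0.30)(-0.05) = 0.7500
  C_23 = −[(0.90)(-0.25) − (-0.45)(-0.05)] = 0.2475
  C_31 = (-0.45)(-0.45) − (-0.30)(0.80) = 0.4425
  C_32 = −[(0.90)(-0.45) − (-0.30)(-0.25)] = 0.4800
  C_33 = (0.90)(0.80) − (-0.45)(-0.25) = 0.6075
det(I−A) = Σ_j (I−A)_1j·C_1j = (0.90)(0.5675) + (-0.45)(0.2350) + (-0.30)(0.1025) = 0.37425
adj(I−A) = Cᵀ =
  [ 0.5675   0.4575   0.4425]
  [ 0.2350   0.7500   0.4800]
  [ 0.1025   0.2475   0.6075]
(I − A)⁻¹ = adj(I−A) / det(I−A) ≈
  [   1.5164     1.2224     1.1824]
  [   0.6279     2.0040     1.2826]
  [   0.2739     0.6613     1.6232]
Δx = (I − A)⁻¹ Δd with Δd having -40 in the Leather component and 0 elsewhere.
So Δx_C = L_CL · (-40), where L_CL = adj(I−A)_CL / det(I−A) = 0.2475 / 0.37425.
Δx_C = 0.2475 × (-40) / 0.37425 = -9.90 / 0.37425 ≈ -26.5.

Δx_C = -26.5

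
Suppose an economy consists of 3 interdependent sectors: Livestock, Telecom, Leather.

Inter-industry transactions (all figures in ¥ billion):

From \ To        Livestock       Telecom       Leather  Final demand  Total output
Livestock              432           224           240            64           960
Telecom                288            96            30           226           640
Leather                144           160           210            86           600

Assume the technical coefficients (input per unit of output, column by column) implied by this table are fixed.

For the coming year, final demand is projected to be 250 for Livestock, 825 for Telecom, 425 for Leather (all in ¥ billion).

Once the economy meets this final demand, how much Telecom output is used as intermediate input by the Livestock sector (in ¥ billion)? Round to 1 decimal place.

z_21 = 1151.7

Technical coefficients a_ij = z_ij / X_j:
  a_11 = 432/960 = 0.45, a_21 = 288/960 = 0.30, a_31 = 144/960 = 0.15
  a_12 = 224/640 = 0.35, a_22 = 96/640 = 0.15, a_32 = 160/640 = 0.25
  a_13 = 240/600 = 0.40, a_23 = 30/600 = 0.05, a_33 = 210/600 = 0.35
I − A =
  [   0.55    -0.35    -0.40]
  [  -0.30     0.85    -0.05]
  [  -0.15    -0.25     0.65]
Cofactors of I−A, C_ij = (−1)^(i+j)·(minor ij) (rows/columns in the sector order above):
  C_11 = (0.85)(0.65) − (-0.05)(-0.25) = 0.5400
  C_12 = −[(-0.30)(0.65) − (-0.05)(-0.15)] = 0.2025
  C_13 = (-0.30)(-0.25) − (0.85)(-0.15) = 0.2025
  C_21 = −[(-0.35)(0.65) − (-0.40)(-0.25)] = 0.3275
  C_22 = (0.55)(0.65) − (-0.40)(-0.15) = 0.2975
  C_23 = −[(0.55)(-0.25) − (-0.35)(-0.15)] = 0.1900
  C_31 = (-0.35)(-0.05) − (-0.40)(0.85) = 0.3575
  C_32 = −[(0.55)(-0.05) − (-0.40)(-0.30)] = 0.1475
  C_33 = (0.55)(0.85) − (-0.35)(-0.30) = 0.3625
det(I−A) = Σ_j (I−A)_1j·C_1j = (0.55)(0.5400) + (-0.35)(0.2025) + (-0.40)(0.2025) = 0.145125
adj(I−A) = Cᵀ =
  [ 0.5400   0.3275   0.3575]
  [ 0.2025   0.2975   0.1475]
  [ 0.2025   0.1900   0.3625]
(I − A)⁻¹ = adj(I−A) / det(I−A) ≈
  [   3.7209     2.2567     2.4634]
  [   1.3953     2.0500     1.0164]
  [   1.3953     1.3092     2.4978]
First solve x = (I − A)⁻¹ d = adj(I−A)·d / det(I−A); in particular x_1 = (0.5400·250 + 0.3275·825 + 0.3575·425) / 0.145125 = 557.125 / 0.145125 ≈ 3838.932.
Intermediate flow from 2 to 1: z_21 = a_21 · x_1 = 0.30 × 557.125 / 0.145125 = 167.1375 / 0.145125 ≈ 1151.7.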